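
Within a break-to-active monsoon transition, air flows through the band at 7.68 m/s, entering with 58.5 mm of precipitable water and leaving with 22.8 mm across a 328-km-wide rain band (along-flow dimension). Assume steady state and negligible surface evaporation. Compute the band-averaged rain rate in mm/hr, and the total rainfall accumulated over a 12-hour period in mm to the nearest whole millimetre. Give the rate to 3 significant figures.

Column moisture flux per unit crosswind length is F = V × PW.
Inflow: F_in = 7.68 × 58.5 = 449.28 mm·m/s
Outflow: F_out = 7.68 × 22.8 = 175.104 mm·m/s
Steady-state rate R = (F_in − F_out)/L = (449.28 − 175.104) / 328000 m = 8.359e-04 mm/s.
R = 8.359e-04 × 3600 = 3.01 mm/hr.
Over 12 h: total = 3.01 × 12 = 36.12 ≈ 36 mm.

R ≈ 3.01 mm/hr; total ≈ 36 mm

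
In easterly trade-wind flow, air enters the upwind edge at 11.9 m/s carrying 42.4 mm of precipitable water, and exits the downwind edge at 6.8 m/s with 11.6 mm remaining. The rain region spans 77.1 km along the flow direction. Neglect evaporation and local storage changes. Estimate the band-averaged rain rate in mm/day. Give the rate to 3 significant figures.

R ≈ 477 mm/day

Column moisture flux per unit crosswind length is F = V × PW.
Inflow: F_in = 11.9 × 42.4 = 504.56 mm·m/s
Outflow: F_out = 6.8 × 11.6 = 78.88 mm·m/s
Steady-state rate R = (F_in − F_out)/L = (504.56 − 78.88) / 77100 m = 5.521e-03 mm/s.
R = 5.521e-03 × 3600 × 24 = 477 mm/day.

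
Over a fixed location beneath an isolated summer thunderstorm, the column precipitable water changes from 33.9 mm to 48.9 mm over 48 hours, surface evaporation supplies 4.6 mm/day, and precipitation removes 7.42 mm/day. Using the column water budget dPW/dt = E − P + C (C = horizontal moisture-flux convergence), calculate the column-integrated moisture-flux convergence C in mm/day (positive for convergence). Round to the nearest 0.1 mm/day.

dPW/dt = (48.9 − 33.9) mm / (48/24 day) = +7.500 mm/day.
C = dPW/dt − E + P = (+7.500) − 4.6 + 7.42 = 10.3 mm/day.

C ≈ 10.3 mm/day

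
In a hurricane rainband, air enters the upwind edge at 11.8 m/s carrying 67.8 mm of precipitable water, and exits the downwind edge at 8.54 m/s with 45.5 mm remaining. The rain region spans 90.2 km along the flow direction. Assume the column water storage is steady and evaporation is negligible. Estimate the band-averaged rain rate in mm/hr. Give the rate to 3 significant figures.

Column moisture flux per unit crosswind length is F = V × PW.
Inflow: F_in = 11.8 × 67.8 = 800.04 mm·m/s
Outflow: F_out = 8.54 × 45.5 = 388.57 mm·m/s
Steady-state rate R = (F_in − F_out)/L = (800.04 − 388.57) / 90200 m = 4.562e-03 mm/s.
R = 4.562e-03 × 3600 = 16.4 mm/hr.

R ≈ 16.4 mm/hr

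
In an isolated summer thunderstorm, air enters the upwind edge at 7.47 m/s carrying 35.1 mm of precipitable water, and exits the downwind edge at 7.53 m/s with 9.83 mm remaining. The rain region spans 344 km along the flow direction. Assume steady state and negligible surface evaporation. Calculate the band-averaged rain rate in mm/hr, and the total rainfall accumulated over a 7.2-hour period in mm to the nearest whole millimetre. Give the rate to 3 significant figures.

Column moisture flux per unit crosswind length is F = V × PW.
Inflow: F_in = 7.47 × 35.1 = 262.197 mm·m/s
Outflow: F_out = 7.53 × 9.83 = 74.0199 mm·m/s
Steady-state rate R = (F_in − F_out)/L = (262.197 − 74.0199) / 344000 m = 5.470e-04 mm/s.
R = 5.470e-04 × 3600 = 1.97 mm/hr.
Over 7.2 h: total = 1.97 × 7.2 = 14.184 ≈ 14 mm.

R ≈ 1.97 mm/hr; total ≈ 14 mm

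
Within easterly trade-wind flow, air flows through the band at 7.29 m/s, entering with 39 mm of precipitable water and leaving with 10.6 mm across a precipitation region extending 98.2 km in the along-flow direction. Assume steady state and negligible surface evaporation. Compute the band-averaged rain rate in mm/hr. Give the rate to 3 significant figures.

R ≈ 7.59 mm/hr

Column moisture flux per unit crosswind length is F = V × PW.
Inflow: F_in = 7.29 × 39 = 284.31 mm·m/s
Outflow: F_out = 7.29 × 10.6 = 77.274 mm·m/s
Steady-state rate R = (F_in − F_out)/L = (284.31 − 77.274) / 98200 m = 2.108e-03 mm/s.
R = 2.108e-03 × 3600 = 7.59 mm/hr.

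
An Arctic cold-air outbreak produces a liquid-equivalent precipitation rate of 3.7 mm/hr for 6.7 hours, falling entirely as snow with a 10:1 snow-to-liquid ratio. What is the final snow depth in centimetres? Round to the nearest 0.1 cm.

snow depth ≈ 24.8 cm

Liquid-equivalent depth = 3.7 × 6.7 = 24.79 mm.
Snow depth = 24.79 mm × 10 = 247.9 mm = 24.8 cm.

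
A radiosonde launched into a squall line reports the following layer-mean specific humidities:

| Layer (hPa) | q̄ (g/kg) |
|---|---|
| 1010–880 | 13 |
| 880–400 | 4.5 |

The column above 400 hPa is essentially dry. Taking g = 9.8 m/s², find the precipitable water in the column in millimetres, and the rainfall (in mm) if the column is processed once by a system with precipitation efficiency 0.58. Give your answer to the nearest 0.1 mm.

PW ≈ 39.3 mm; rainfall ≈ 22.8 mm

Precipitable water is the column-integrated vapour mass per unit area: PW = (1/g) Σ q̄ Δp, with q in kg/kg and Δp in Pa (1 kg/m² of water = 1 mm).
Layer 1010–880 hPa: Δp = 130 hPa = 13000 Pa, q̄ = 0.013 kg/kg → 0.013 × 13000 / 9.8 = 17.24 mm
Layer 880–400 hPa: Δp = 480 hPa = 48000 Pa, q̄ = 0.0045 kg/kg → 0.0045 × 48000 / 9.8 = 22.04 mm
PW = 17.24 + 22.04 = 39.28 ≈ 39.3 mm.
Rainfall = ε × PW = 0.58 × 39.3 = 22.8 mm.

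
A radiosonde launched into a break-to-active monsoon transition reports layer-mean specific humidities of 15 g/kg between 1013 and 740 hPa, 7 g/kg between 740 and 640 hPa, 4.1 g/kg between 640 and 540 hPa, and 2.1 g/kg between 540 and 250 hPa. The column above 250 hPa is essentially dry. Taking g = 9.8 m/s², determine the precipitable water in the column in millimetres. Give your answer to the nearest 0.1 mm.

Precipitable water is the column-integrated vapour mass per unit area: PW = (1/g) Σ q̄ Δp, with q in kg/kg and Δp in Pa (1 kg/m² of water = 1 mm).
Layer 1013–740 hPa: Δp = 273 hPa = 27300 Pa, q̄ = 0.015 kg/kg → 0.015 × 27300 / 9.8 = 41.79 mm
Layer 740–640 hPa: Δp = 100 hPa = 10000 Pa, q̄ = 0.007 kg/kg → 0.007 × 10000 / 9.8 = 7.14 mm
Layer 640–540 hPa: Δp = 100 hPa = 10000 Pa, q̄ = 0.0041 kg/kg → 0.0041 × 10000 / 9.8 = 4.18 mm
Layer 540–250 hPa: Δp = 290 hPa = 29000 Pa, q̄ = 0.0021 kg/kg → 0.0021 × 29000 / 9.8 = 6.21 mm
PW = 41.79 + 7.14 + 4.18 + 6.21 = 59.32 ≈ 59.3 mm.

PW ≈ 59.3 mm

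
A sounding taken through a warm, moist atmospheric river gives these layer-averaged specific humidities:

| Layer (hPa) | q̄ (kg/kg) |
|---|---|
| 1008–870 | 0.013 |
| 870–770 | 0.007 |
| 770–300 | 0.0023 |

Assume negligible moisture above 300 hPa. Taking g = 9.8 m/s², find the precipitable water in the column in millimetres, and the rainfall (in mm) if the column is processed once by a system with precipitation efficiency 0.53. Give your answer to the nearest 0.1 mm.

Precipitable water is the column-integrated vapour mass per unit area: PW = (1/g) Σ q̄ Δp, with q in kg/kg and Δp in Pa (1 kg/m² of water = 1 mm).
Layer 1008–870 hPa: Δp = 138 hPa = 13800 Pa, q̄ = 0.013 kg/kg → 0.013 × 13800 / 9.8 = 18.31 mm
Layer 870–770 hPa: Δp = 100 hPa = 10000 Pa, q̄ = 0.007 kg/kg → 0.007 × 10000 / 9.8 = 7.14 mm
Layer 770–300 hPa: Δp = 470 hPa = 47000 Pa, q̄ = 0.0023 kg/kg → 0.0023 × 47000 / 9.8 = 11.03 mm
PW = 18.31 + 7.14 + 11.03 = 36.48 ≈ 36.5 mm.
Rainfall = ε × PW = 0.53 × 36.5 = 19.3 mm.

PW ≈ 36.5 mm; rainfall ≈ 19.3 mm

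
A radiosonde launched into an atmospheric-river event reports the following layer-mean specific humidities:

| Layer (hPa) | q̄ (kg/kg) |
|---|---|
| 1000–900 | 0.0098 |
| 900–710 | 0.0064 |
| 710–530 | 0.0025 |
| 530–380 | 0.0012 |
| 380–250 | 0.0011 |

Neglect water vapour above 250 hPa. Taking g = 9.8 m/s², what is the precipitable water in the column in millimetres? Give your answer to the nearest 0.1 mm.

Precipitable water is the column-integrated vapour mass per unit area: PW = (1/g) Σ q̄ Δp, with q in kg/kg and Δp in Pa (1 kg/m² of water = 1 mm).
Layer 1000–900 hPa: Δp = 100 hPa = 10000 Pa, q̄ = 0.0098 kg/kg → 0.0098 × 10000 / 9.8 = 10.00 mm
Layer 900–710 hPa: Δp = 190 hPa = 19000 Pa, q̄ = 0.0064 kg/kg → 0.0064 × 19000 / 9.8 = 12.41 mm
Layer 710–530 hPa: Δp = 180 hPa = 18000 Pa, q̄ = 0.0025 kg/kg → 0.0025 × 18000 / 9.8 = 4.59 mm
Layer 530–380 hPa: Δp = 150 hPa = 15000 Pa, q̄ = 0.0012 kg/kg → 0.0012 × 15000 / 9.8 = 1.84 mm
Layer 380–250 hPa: Δp = 130 hPa = 13000 Pa, q̄ = 0.0011 kg/kg → 0.0011 × 13000 / 9.8 = 1.46 mm
PW = 10.00 + 12.41 + 4.59 + 1.84 + 1.46 = 30.30 ≈ 30.3 mm.

PW ≈ 30.3 mm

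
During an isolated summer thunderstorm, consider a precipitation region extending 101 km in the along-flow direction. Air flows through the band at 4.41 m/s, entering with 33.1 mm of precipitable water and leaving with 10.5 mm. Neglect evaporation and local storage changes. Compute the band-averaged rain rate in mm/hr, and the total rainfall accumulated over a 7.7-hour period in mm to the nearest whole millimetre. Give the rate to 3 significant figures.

Column moisture flux per unit crosswind length is F = V × PW.
Inflow: F_in = 4.41 × 33.1 = 145.971 mm·m/s
Outflow: F_out = 4.41 × 10.5 = 46.305 mm·m/s
Steady-state rate R = (F_in − F_out)/L = (145.971 − 46.305) / 101000 m = 9.868e-04 mm/s.
R = 9.868e-04 × 3600 = 3.55 mm/hr.
Over 7.7 h: total = 3.55 × 7.7 = 27.335 ≈ 27 mm.

R ≈ 3.55 mm/hr; total ≈ 27 mm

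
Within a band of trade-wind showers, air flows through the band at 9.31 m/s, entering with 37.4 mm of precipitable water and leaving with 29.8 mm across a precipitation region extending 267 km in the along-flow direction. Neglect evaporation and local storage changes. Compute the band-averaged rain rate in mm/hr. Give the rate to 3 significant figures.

R ≈ 0.954 mm/hr

Column moisture flux per unit crosswind length is F = V × PW.
Inflow: F_in = 9.31 × 37.4 = 348.194 mm·m/s
Outflow: F_out = 9.31 × 29.8 = 277.438 mm·m/s
Steady-state rate R = (F_in − F_out)/L = (348.194 − 277.438) / 267000 m = 2.650e-04 mm/s.
R = 2.650e-04 × 3600 = 0.954 mm/hr.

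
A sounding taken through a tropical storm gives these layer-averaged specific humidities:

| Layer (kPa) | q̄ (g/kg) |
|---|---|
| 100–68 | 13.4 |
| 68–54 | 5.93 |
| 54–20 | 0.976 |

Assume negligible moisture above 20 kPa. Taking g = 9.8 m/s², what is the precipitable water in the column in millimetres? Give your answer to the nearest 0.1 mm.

PW ≈ 55.6 mm

Precipitable water is the column-integrated vapour mass per unit area: PW = (1/g) Σ q̄ Δp, with q in kg/kg and Δp in Pa (1 kg/m² of water = 1 mm).
Layer 100–68 kPa: Δp = 320 hPa = 32000 Pa, q̄ = 0.0134 kg/kg → 0.0134 × 32000 / 9.8 = 43.76 mm
Layer 68–54 kPa: Δp = 140 hPa = 14000 Pa, q̄ = 0.00593 kg/kg → 0.00593 × 14000 / 9.8 = 8.47 mm
Layer 54–20 kPa: Δp = 340 hPa = 34000 Pa, q̄ = 0.000976 kg/kg → 0.000976 × 34000 / 9.8 = 3.39 mm
PW = 43.76 + 8.47 + 3.39 = 55.62 ≈ 55.6 mm.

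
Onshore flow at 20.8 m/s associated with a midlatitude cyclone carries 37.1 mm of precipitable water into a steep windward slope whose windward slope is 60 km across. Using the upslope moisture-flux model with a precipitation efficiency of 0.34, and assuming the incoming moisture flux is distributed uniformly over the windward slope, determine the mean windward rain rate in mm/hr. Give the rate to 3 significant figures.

Incoming column moisture flux per unit ridge length: F = V × PW = 20.8 × 37.1 = 771.68 mm·m/s.
Spread over the 60 km slope with efficiency ε = 0.34: R = ε·F/W = 0.34 × 771.68 / 60000 m = 4.373e-03 mm/s.
R = 4.373e-03 × 3600 = 15.7 mm/hr.

R ≈ 15.7 mm/hr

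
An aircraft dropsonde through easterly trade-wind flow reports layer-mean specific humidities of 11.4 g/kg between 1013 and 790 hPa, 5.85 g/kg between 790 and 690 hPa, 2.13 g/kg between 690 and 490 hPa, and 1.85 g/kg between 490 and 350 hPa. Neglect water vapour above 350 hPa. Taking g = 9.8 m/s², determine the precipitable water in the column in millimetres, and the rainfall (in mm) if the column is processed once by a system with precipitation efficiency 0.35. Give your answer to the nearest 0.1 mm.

Precipitable water is the column-integrated vapour mass per unit area: PW = (1/g) Σ q̄ Δp, with q in kg/kg and Δp in Pa (1 kg/m² of water = 1 mm).
Layer 1013–790 hPa: Δp = 223 hPa = 22300 Pa, q̄ = 0.0114 kg/kg → 0.0114 × 22300 / 9.8 = 25.94 mm
Layer 790–690 hPa: Δp = 100 hPa = 10000 Pa, q̄ = 0.00585 kg/kg → 0.00585 × 10000 / 9.8 = 5.97 mm
Layer 690–490 hPa: Δp = 200 hPa = 20000 Pa, q̄ = 0.00213 kg/kg → 0.00213 × 20000 / 9.8 = 4.35 mm
Layer 490–350 hPa: Δp = 140 hPa = 14000 Pa, q̄ = 0.00185 kg/kg → 0.00185 × 14000 / 9.8 = 2.64 mm
PW = 25.94 + 5.97 + 4.35 + 2.64 = 38.90 ≈ 38.9 mm.
Rainfall = ε × PW = 0.35 × 38.9 = 13.6 mm.

PW ≈ 38.9 mm; rainfall ≈ 13.6 mm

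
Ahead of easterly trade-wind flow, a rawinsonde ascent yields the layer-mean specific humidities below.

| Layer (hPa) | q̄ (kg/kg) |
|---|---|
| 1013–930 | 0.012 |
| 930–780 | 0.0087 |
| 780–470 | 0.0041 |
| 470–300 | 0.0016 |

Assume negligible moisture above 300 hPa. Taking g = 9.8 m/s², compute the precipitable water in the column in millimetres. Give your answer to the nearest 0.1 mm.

PW ≈ 39.2 mm

Precipitable water is the column-integrated vapour mass per unit area: PW = (1/g) Σ q̄ Δp, with q in kg/kg and Δp in Pa (1 kg/m² of water = 1 mm).
Layer 1013–930 hPa: Δp = 83 hPa = 8300 Pa, q̄ = 0.012 kg/kg → 0.012 × 8300 / 9.8 = 10.16 mm
Layer 930–780 hPa: Δp = 150 hPa = 15000 Pa, q̄ = 0.0087 kg/kg → 0.0087 × 15000 / 9.8 = 13.32 mm
Layer 780–470 hPa: Δp = 310 hPa = 31000 Pa, q̄ = 0.0041 kg/kg → 0.0041 × 31000 / 9.8 = 12.97 mm
Layer 470–300 hPa: Δp = 170 hPa = 17000 Pa, q̄ = 0.0016 kg/kg → 0.0016 × 17000 / 9.8 = 2.78 mm
PW = 10.16 + 13.32 + 12.97 + 2.78 = 39.23 ≈ 39.2 mm.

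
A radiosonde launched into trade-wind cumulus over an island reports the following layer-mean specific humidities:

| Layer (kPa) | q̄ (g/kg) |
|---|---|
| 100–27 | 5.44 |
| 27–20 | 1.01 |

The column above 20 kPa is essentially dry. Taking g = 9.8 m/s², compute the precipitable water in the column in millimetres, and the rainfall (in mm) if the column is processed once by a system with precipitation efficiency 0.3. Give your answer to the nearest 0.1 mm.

Precipitable water is the column-integrated vapour mass per unit area: PW = (1/g) Σ q̄ Δp, with q in kg/kg and Δp in Pa (1 kg/m² of water = 1 mm).
Layer 100–27 kPa: Δp = 730 hPa = 73000 Pa, q̄ = 0.00544 kg/kg → 0.00544 × 73000 / 9.8 = 40.52 mm
Layer 27–20 kPa: Δp = 70 hPa = 7000 Pa, q̄ = 0.00101 kg/kg → 0.00101 × 7000 / 9.8 = 0.72 mm
PW = 40.52 + 0.72 = 41.24 ≈ 41.2 mm.
Rainfall = ε × PW = 0.3 × 41.2 = 12.4 mm.

PW ≈ 41.2 mm; rainfall ≈ 12.4 mm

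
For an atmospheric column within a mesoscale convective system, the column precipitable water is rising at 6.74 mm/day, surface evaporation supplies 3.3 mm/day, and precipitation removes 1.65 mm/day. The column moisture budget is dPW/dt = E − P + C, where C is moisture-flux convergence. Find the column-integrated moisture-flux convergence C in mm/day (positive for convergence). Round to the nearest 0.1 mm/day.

C ≈ 5.1 mm/day

dPW/dt = +6.74 mm/day.
C = dPW/dt − E + P = (+6.74) − 3.3 + 1.65 = 5.1 mm/day.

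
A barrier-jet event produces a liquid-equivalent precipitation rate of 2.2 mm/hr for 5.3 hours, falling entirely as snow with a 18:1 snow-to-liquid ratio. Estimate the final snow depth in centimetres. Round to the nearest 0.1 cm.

Liquid-equivalent depth = 2.2 × 5.3 = 11.66 mm.
Snow depth = 11.66 mm × 18 = 209.88 mm = 21.0 cm.

snow depth ≈ 21.0 cm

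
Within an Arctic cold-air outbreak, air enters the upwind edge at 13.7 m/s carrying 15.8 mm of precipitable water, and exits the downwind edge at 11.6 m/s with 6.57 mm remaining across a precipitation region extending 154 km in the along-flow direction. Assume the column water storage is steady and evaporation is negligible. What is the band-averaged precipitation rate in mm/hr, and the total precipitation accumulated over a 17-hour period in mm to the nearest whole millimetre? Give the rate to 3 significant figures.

Column moisture flux per unit crosswind length is F = V × PW.
Inflow: F_in = 13.7 × 15.8 = 216.46 mm·m/s
Outflow: F_out = 11.6 × 6.57 = 76.212 mm·m/s
Steady-state rate R = (F_in − F_out)/L = (216.46 − 76.212) / 154000 m = 9.107e-04 mm/s.
R = 9.107e-04 × 3600 = 3.28 mm/hr.
Over 17 h: total = 3.28 × 17 = 55.76 ≈ 56 mm.

R ≈ 3.28 mm/hr; total ≈ 56 mm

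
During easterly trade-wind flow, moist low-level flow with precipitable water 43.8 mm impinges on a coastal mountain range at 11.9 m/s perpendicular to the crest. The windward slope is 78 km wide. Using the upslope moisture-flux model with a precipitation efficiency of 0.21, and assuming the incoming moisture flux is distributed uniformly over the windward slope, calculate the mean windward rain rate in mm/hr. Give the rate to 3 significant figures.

Incoming column moisture flux per unit ridge length: F = V × PW = 11.9 × 43.8 = 521.22 mm·m/s.
Spread over the 78 km slope with efficiency ε = 0.21: R = ε·F/W = 0.21 × 521.22 / 78000 m = 1.403e-03 mm/s.
R = 1.403e-03 × 3600 = 5.05 mm/hr.

R ≈ 5.05 mm/hr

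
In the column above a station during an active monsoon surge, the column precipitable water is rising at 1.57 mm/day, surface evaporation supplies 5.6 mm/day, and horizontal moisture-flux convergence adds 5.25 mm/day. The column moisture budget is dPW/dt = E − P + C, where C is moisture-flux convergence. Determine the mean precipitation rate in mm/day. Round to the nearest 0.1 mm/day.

dPW/dt = +1.57 mm/day.
P = E + C − dPW/dt = 5.6 + (5.25) − (+1.57) = 9.3 mm/day.

P ≈ 9.3 mm/day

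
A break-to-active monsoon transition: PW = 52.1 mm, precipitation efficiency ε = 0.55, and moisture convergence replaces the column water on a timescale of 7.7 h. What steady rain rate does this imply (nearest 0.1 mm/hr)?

Each overturning extracts ε × PW = 0.55 × 52.1 = 28.655 mm.
Rate = ε·PW / τ = 28.655 / 7.7 h = 3.7 mm/hr.

R ≈ 3.7 mm/hr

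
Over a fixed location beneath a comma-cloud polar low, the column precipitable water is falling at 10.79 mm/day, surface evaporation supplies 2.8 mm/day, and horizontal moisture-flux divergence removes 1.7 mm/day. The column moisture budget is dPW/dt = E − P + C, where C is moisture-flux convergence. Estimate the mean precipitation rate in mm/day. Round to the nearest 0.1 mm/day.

P ≈ 11.9 mm/day

dPW/dt = -10.79 mm/day.
P = E + C − dPW/dt = 2.8 + (-1.7) − (-10.79) = 11.9 mm/day.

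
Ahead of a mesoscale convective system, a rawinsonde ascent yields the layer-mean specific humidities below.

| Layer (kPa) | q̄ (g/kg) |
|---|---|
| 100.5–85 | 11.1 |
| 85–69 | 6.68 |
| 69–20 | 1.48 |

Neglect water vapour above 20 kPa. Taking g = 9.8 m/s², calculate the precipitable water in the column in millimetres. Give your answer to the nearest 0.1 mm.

PW ≈ 35.9 mm

Precipitable water is the column-integrated vapour mass per unit area: PW = (1/g) Σ q̄ Δp, with q in kg/kg and Δp in Pa (1 kg/m² of water = 1 mm).
Layer 100.5–85 kPa: Δp = 155 hPa = 15500 Pa, q̄ = 0.0111 kg/kg → 0.0111 × 15500 / 9.8 = 17.56 mm
Layer 85–69 kPa: Δp = 160 hPa = 16000 Pa, q̄ = 0.00668 kg/kg → 0.00668 × 16000 / 9.8 = 10.91 mm
Layer 69–20 kPa: Δp = 490 hPa = 49000 Pa, q̄ = 0.00148 kg/kg → 0.00148 × 49000 / 9.8 = 7.40 mm
PW = 17.56 + 10.91 + 7.40 = 35.87 ≈ 35.9 mm.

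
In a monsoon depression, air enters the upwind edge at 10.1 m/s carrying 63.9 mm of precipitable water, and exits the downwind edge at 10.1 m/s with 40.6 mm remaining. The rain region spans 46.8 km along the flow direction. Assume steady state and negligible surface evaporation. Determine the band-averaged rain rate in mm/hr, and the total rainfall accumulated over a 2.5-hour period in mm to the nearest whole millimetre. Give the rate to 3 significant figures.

R ≈ 18.1 mm/hr; total ≈ 45 mm

Column moisture flux per unit crosswind length is F = V × PW.
Inflow: F_in = 10.1 × 63.9 = 645.39 mm·m/s
Outflow: F_out = 10.1 × 40.6 = 410.06 mm·m/s
Steady-state rate R = (F_in − F_out)/L = (645.39 − 410.06) / 46800 m = 5.028e-03 mm/s.
R = 5.028e-03 × 3600 = 18.1 mm/hr.
Over 2.5 h: total = 18.1 × 2.5 = 45.25 ≈ 45 mm.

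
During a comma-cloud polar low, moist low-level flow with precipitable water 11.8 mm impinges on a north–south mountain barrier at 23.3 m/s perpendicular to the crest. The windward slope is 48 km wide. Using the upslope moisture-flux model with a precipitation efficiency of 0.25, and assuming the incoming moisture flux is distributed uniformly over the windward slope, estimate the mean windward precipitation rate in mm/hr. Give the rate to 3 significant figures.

Incoming column moisture flux per unit ridge length: F = V × PW = 23.3 × 11.8 = 274.94 mm·m/s.
Spread over the 48 km slope with efficiency ε = 0.25: R = ε·F/W = 0.25 × 274.94 / 48000 m = 1.432e-03 mm/s.
R = 1.432e-03 × 3600 = 5.16 mm/hr.

R ≈ 5.16 mm/hr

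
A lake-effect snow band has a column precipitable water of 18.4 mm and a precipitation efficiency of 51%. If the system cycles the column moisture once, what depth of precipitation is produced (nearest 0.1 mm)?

precipitation ≈ 9.4 mm

Precipitation = ε × PW = 0.51 × 18.4 = 9.4 mm.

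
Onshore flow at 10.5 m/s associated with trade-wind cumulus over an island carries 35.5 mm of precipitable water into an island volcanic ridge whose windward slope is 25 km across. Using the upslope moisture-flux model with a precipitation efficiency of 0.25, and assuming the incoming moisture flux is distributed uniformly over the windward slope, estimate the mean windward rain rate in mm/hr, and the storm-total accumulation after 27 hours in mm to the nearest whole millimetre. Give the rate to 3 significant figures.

Incoming column moisture flux per unit ridge length: F = V × PW = 10.5 × 35.5 = 372.75 mm·m/s.
Spread over the 25 km slope with efficiency ε = 0.25: R = ε·F/W = 0.25 × 372.75 / 25000 m = 3.727e-03 mm/s.
R = 3.727e-03 × 3600 = 13.4 mm/hr.
Over 27 h: total = 13.4 × 27 = 361.8 ≈ 362 mm.

R ≈ 13.4 mm/hr; total ≈ 362 mm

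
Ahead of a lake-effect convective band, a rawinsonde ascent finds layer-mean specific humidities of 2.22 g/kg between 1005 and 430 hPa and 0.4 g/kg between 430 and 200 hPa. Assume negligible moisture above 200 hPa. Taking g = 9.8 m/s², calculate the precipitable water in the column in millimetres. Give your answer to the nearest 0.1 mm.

Precipitable water is the column-integrated vapour mass per unit area: PW = (1/g) Σ q̄ Δp, with q in kg/kg and Δp in Pa (1 kg/m² of water = 1 mm).
Layer 1005–430 hPa: Δp = 575 hPa = 57500 Pa, q̄ = 0.00222 kg/kg → 0.00222 × 57500 / 9.8 = 13.03 mm
Layer 430–200 hPa: Δp = 230 hPa = 23000 Pa, q̄ = 0.0004 kg/kg → 0.0004 × 23000 / 9.8 = 0.94 mm
PW = 13.03 + 0.94 = 13.97 ≈ 14.0 mm.

PW ≈ 14.0 mm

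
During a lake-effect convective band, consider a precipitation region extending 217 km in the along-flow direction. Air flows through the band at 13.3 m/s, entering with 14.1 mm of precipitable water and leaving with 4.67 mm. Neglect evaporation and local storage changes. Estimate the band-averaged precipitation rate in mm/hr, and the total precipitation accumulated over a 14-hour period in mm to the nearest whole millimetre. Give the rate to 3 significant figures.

Column moisture flux per unit crosswind length is F = V × PW.
Inflow: F_in = 13.3 × 14.1 = 187.53 mm·m/s
Outflow: F_out = 13.3 × 4.67 = 62.111 mm·m/s
Steady-state rate R = (F_in − F_out)/L = (187.53 − 62.111) / 217000 m = 5.780e-04 mm/s.
R = 5.780e-04 × 3600 = 2.08 mm/hr.
Over 14 h: total = 2.08 × 14 = 29.12 ≈ 29 mm.

R ≈ 2.08 mm/hr; total ≈ 29 mm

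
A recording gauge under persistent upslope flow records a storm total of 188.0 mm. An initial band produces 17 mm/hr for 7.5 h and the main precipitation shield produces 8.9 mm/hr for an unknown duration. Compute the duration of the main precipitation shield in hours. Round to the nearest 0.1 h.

duration ≈ 6.8 h

Known phases: 17 × 7.5 = 127.5 mm.
Remaining depth = 188.0 − 127.5 = 60.5 mm.
Duration = 60.5 / 8.9 = 6.8 h.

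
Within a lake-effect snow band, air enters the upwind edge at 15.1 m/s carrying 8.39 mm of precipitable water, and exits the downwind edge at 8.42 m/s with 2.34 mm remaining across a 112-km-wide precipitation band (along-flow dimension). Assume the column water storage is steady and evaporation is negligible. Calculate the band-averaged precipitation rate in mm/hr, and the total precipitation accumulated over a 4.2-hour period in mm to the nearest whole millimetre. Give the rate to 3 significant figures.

R ≈ 3.44 mm/hr; total ≈ 14 mm

Column moisture flux per unit crosswind length is F = V × PW.
Inflow: F_in = 15.1 × 8.39 = 126.689 mm·m/s
Outflow: F_out = 8.42 × 2.34 = 19.7028 mm·m/s
Steady-state rate R = (F_in − F_out)/L = (126.689 − 19.7028) / 112000 m = 9.552e-04 mm/s.
R = 9.552e-04 × 3600 = 3.44 mm/hr.
Over 4.2 h: total = 3.44 × 4.2 = 14.448 ≈ 14 mm.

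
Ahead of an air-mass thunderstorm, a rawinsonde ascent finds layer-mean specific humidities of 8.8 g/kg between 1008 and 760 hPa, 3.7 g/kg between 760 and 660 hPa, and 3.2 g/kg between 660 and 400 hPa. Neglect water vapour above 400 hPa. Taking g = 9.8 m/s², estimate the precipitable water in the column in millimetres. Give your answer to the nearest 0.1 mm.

PW ≈ 34.5 mm

Precipitable water is the column-integrated vapour mass per unit area: PW = (1/g) Σ q̄ Δp, with q in kg/kg and Δp in Pa (1 kg/m² of water = 1 mm).
Layer 1008–760 hPa: Δp = 248 hPa = 24800 Pa, q̄ = 0.0088 kg/kg → 0.0088 × 24800 / 9.8 = 22.27 mm
Layer 760–660 hPa: Δp = 100 hPa = 10000 Pa, q̄ = 0.0037 kg/kg → 0.0037 × 10000 / 9.8 = 3.78 mm
Layer 660–400 hPa: Δp = 260 hPa = 26000 Pa, q̄ = 0.0032 kg/kg → 0.0032 × 26000 / 9.8 = 8.49 mm
PW = 22.27 + 3.78 + 8.49 = 34.54 ≈ 34.5 mm.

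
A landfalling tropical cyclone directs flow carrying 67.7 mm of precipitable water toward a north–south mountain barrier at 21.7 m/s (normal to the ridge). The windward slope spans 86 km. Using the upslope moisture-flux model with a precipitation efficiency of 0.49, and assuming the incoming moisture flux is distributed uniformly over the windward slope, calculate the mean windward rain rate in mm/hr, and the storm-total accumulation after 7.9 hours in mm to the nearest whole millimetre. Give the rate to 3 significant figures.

R ≈ 30.1 mm/hr; total ≈ 238 mm

Incoming column moisture flux per unit ridge length: F = V × PW = 21.7 × 67.7 = 1469.09 mm·m/s.
Spread over the 86 km slope with efficiency ε = 0.49: R = ε·F/W = 0.49 × 1469.09 / 86000 m = 8.370e-03 mm/s.
R = 8.370e-03 × 3600 = 30.1 mm/hr.
Over 7.9 h: total = 30.1 × 7.9 = 237.79 ≈ 238 mm.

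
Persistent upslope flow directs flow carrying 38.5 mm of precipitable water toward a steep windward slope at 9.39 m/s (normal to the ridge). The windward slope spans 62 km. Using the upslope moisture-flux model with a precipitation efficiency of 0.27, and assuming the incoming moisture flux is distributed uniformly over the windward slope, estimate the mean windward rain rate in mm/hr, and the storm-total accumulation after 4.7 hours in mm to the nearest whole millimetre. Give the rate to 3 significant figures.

Incoming column moisture flux per unit ridge length: F = V × PW = 9.39 × 38.5 = 361.515 mm·m/s.
Spread over the 62 km slope with efficiency ε = 0.27: R = ε·F/W = 0.27 × 361.515 / 62000 m = 1.574e-03 mm/s.
R = 1.574e-03 × 3600 = 5.67 mm/hr.
Over 4.7 h: total = 5.67 × 4.7 = 26.649 ≈ 27 mm.

R ≈ 5.67 mm/hr; total ≈ 27 mm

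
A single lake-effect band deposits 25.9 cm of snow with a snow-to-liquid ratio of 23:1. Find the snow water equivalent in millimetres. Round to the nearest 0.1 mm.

SWE ≈ 11.3 mm

SWE = snow depth / ratio = 25.9 cm / 23 = 1.126 cm = 11.3 mm.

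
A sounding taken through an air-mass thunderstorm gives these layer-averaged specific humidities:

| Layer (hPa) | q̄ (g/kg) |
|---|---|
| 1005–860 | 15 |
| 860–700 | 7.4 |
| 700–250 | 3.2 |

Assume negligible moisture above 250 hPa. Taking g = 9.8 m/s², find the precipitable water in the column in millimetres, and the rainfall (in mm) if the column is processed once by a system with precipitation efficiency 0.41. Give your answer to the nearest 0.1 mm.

Precipitable water is the column-integrated vapour mass per unit area: PW = (1/g) Σ q̄ Δp, with q in kg/kg and Δp in Pa (1 kg/m² of water = 1 mm).
Layer 1005–860 hPa: Δp = 145 hPa = 14500 Pa, q̄ = 0.015 kg/kg → 0.015 × 14500 / 9.8 = 22.19 mm
Layer 860–700 hPa: Δp = 160 hPa = 16000 Pa, q̄ = 0.0074 kg/kg → 0.0074 × 16000 / 9.8 = 12.08 mm
Layer 700–250 hPa: Δp = 450 hPa = 45000 Pa, q̄ = 0.0032 kg/kg → 0.0032 × 45000 / 9.8 = 14.69 mm
PW = 22.19 + 12.08 + 14.69 = 48.96 ≈ 49.0 mm.
Rainfall = ε × PW = 0.41 × 49.0 = 20.1 mm.

PW ≈ 49.0 mm; rainfall ≈ 20.1 mm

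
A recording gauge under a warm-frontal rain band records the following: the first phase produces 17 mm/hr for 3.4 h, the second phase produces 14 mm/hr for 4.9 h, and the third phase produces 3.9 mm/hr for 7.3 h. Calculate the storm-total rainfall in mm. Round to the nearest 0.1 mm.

total ≈ 154.9 mm

Total = Σ Rᵢ Δtᵢ = 17 × 3.4 + 14 × 4.9 + 3.9 × 7.3
      = 57.8 + 68.6 + 28.47 = 154.9 mm.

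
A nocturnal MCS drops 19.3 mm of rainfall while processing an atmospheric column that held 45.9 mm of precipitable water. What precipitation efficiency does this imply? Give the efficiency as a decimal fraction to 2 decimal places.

ε ≈ 0.42

ε = rainfall / PW = 19.3 / 45.9 = 0.42.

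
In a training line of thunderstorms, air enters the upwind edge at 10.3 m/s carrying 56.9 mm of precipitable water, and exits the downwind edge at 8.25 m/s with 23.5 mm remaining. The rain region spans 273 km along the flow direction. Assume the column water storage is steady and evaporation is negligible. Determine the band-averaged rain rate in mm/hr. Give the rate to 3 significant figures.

Column moisture flux per unit crosswind length is F = V × PW.
Inflow: F_in = 10.3 × 56.9 = 586.07 mm·m/s
Outflow: F_out = 8.25 × 23.5 = 193.875 mm·m/s
Steady-state rate R = (F_in − F_out)/L = (586.07 − 193.875) / 273000 m = 1.437e-03 mm/s.
R = 1.437e-03 × 3600 = 5.17 mm/hr.

R ≈ 5.17 mm/hr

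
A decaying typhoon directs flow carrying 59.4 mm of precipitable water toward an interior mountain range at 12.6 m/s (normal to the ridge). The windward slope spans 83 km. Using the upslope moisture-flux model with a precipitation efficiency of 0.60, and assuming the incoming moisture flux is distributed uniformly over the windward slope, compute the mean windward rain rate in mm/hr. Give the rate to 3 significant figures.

Incoming column moisture flux per unit ridge length: F = V × PW = 12.6 × 59.4 = 748.44 mm·m/s.
Spread over the 83 km slope with efficiency ε = 0.60: R = ε·F/W = 0.60 × 748.44 / 83000 m = 5.410e-03 mm/s.
R = 5.410e-03 × 3600 = 19.5 mm/hr.

R ≈ 19.5 mm/hr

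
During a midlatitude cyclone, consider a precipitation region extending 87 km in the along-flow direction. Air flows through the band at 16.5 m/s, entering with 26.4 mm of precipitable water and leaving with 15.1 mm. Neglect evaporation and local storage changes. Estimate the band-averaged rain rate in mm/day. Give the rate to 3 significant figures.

R ≈ 185 mm/day

Column moisture flux per unit crosswind length is F = V × PW.
Inflow: F_in = 16.5 × 26.4 = 435.6 mm·m/s
Outflow: F_out = 16.5 × 15.1 = 249.15 mm·m/s
Steady-state rate R = (F_in − F_out)/L = (435.6 − 249.15) / 87000 m = 2.143e-03 mm/s.
R = 2.143e-03 × 3600 × 24 = 185 mm/day.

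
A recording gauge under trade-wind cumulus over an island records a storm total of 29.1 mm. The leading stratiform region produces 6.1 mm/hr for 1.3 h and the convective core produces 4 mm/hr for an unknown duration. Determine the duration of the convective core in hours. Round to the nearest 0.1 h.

duration ≈ 5.3 h

Known phases: 6.1 × 1.3 = 7.93 mm.
Remaining depth = 29.1 − 7.93 = 21.17 mm.
Duration = 21.17 / 4 = 5.3 h.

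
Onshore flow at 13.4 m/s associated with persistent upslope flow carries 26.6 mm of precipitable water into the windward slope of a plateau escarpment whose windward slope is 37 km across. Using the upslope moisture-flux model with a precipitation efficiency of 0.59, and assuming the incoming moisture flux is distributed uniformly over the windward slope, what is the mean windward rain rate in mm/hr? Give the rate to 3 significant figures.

R ≈ 20.5 mm/hr

Incoming column moisture flux per unit ridge length: F = V × PW = 13.4 × 26.6 = 356.44 mm·m/s.
Spread over the 37 km slope with efficiency ε = 0.59: R = ε·F/W = 0.59 × 356.44 / 37000 m = 5.684e-03 mm/s.
R = 5.684e-03 × 3600 = 20.5 mm/hr.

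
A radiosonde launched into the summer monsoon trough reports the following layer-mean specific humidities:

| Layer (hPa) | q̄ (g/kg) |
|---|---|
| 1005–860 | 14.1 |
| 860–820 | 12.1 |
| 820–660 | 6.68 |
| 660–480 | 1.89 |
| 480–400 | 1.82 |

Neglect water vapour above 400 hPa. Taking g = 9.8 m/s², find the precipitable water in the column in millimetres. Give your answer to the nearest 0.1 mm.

PW ≈ 41.7 mm

Precipitable water is the column-integrated vapour mass per unit area: PW = (1/g) Σ q̄ Δp, with q in kg/kg and Δp in Pa (1 kg/m² of water = 1 mm).
Layer 1005–860 hPa: Δp = 145 hPa = 14500 Pa, q̄ = 0.0141 kg/kg → 0.0141 × 14500 / 9.8 = 20.86 mm
Layer 860–820 hPa: Δp = 40 hPa = 4000 Pa, q̄ = 0.0121 kg/kg → 0.0121 × 4000 / 9.8 = 4.94 mm
Layer 820–660 hPa: Δp = 160 hPa = 16000 Pa, q̄ = 0.00668 kg/kg → 0.00668 × 16000 / 9.8 = 10.91 mm
Layer 660–480 hPa: Δp = 180 hPa = 18000 Pa, q̄ = 0.00189 kg/kg → 0.00189 × 18000 / 9.8 = 3.47 mm
Layer 480–400 hPa: Δp = 80 hPa = 8000 Pa, q̄ = 0.00182 kg/kg → 0.00182 × 8000 / 9.8 = 1.49 mm
PW = 20.86 + 4.94 + 10.91 + 3.47 + 1.49 = 41.67 ≈ 41.7 mm.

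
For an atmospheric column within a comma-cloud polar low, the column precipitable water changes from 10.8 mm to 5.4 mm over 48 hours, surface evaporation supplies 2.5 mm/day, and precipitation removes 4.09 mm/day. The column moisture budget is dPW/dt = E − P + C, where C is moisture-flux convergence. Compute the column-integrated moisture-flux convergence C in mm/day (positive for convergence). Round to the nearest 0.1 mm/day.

C ≈ -1.1 mm/day

dPW/dt = (5.4 − 10.8) mm / (48/24 day) = -2.700 mm/day.
C = dPW/dt − E + P = (-2.700) − 2.5 + 4.09 = -1.1 mm/day.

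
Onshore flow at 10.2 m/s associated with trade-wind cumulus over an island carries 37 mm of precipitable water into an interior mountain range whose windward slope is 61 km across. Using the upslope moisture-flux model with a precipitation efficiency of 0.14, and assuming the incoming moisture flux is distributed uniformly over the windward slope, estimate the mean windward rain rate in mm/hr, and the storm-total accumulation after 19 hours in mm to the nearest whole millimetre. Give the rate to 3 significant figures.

Incoming column moisture flux per unit ridge length: F = V × PW = 10.2 × 37 = 377.4 mm·m/s.
Spread over the 61 km slope with efficiency ε = 0.14: R = ε·F/W = 0.14 × 377.4 / 61000 m = 8.662e-04 mm/s.
R = 8.662e-04 × 3600 = 3.12 mm/hr.
Over 19 h: total = 3.12 × 19 = 59.28 ≈ 59 mm.

R ≈ 3.12 mm/hr; total ≈ 59 mm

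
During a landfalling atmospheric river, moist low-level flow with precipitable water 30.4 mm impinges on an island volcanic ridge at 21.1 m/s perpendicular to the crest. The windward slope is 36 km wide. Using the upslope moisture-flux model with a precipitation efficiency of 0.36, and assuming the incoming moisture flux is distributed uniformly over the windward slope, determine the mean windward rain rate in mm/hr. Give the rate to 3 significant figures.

R ≈ 23.1 mm/hr

Incoming column moisture flux per unit ridge length: F = V × PW = 21.1 × 30.4 = 641.44 mm·m/s.
Spread over the 36 km slope with efficiency ε = 0.36: R = ε·F/W = 0.36 × 641.44 / 36000 m = 6.414e-03 mm/s.
R = 6.414e-03 × 3600 = 23.1 mm/hr.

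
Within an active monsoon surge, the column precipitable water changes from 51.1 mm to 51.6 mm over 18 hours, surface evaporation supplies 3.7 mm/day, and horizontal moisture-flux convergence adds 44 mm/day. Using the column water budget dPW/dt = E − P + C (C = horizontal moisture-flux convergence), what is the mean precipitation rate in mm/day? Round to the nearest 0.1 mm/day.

dPW/dt = (51.6 − 51.1) mm / (18/24 day) = +0.667 mm/day.
P = E + C − dPW/dt = 3.7 + (44) − (+0.667) = 47.0 mm/day.

P ≈ 47.0 mm/day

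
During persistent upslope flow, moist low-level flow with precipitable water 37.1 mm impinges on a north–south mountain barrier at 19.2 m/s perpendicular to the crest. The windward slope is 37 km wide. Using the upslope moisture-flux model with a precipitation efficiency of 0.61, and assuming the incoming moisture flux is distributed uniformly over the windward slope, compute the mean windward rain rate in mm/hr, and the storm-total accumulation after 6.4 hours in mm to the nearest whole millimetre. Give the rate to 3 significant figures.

R ≈ 42.3 mm/hr; total ≈ 271 mm

Incoming column moisture flux per unit ridge length: F = V × PW = 19.2 × 37.1 = 712.32 mm·m/s.
Spread over the 37 km slope with efficiency ε = 0.61: R = ε·F/W = 0.61 × 712.32 / 37000 m = 1.174e-02 mm/s.
R = 1.174e-02 × 3600 = 42.3 mm/hr.
Over 6.4 h: total = 42.3 × 6.4 = 270.72 ≈ 271 mm.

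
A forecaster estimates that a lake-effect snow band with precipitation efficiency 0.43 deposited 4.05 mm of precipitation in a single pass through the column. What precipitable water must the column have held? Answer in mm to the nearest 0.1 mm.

PW = precipitation / ε = 4.05 / 0.43 = 9.4 mm.

PW ≈ 9.4 mm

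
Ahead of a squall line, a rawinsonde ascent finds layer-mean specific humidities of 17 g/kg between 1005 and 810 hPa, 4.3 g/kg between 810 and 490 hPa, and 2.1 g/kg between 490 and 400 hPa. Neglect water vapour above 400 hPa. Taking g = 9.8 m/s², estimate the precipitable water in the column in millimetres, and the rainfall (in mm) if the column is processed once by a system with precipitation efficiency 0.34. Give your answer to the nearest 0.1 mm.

Precipitable water is the column-integrated vapour mass per unit area: PW = (1/g) Σ q̄ Δp, with q in kg/kg and Δp in Pa (1 kg/m² of water = 1 mm).
Layer 1005–810 hPa: Δp = 195 hPa = 19500 Pa, q̄ = 0.017 kg/kg → 0.017 × 19500 / 9.8 = 33.83 mm
Layer 810–490 hPa: Δp = 320 hPa = 32000 Pa, q̄ = 0.0043 kg/kg → 0.0043 × 32000 / 9.8 = 14.04 mm
Layer 490–400 hPa: Δp = 90 hPa = 9000 Pa, q̄ = 0.0021 kg/kg → 0.0021 × 9000 / 9.8 = 1.93 mm
PW = 33.83 + 14.04 + 1.93 = 49.80 ≈ 49.8 mm.
Rainfall = ε × PW = 0.34 × 49.8 = 16.9 mm.

PW ≈ 49.8 mm; rainfall ≈ 16.9 mm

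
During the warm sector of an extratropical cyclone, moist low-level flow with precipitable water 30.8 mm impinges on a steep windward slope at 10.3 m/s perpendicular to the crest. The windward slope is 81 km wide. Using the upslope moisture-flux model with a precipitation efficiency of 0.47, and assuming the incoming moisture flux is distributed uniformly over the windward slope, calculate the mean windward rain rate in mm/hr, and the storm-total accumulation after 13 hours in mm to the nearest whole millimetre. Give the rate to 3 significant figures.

Incoming column moisture flux per unit ridge length: F = V × PW = 10.3 × 30.8 = 317.24 mm·m/s.
Spread over the 81 km slope with efficiency ε = 0.47: R = ε·F/W = 0.47 × 317.24 / 81000 m = 1.841e-03 mm/s.
R = 1.841e-03 × 3600 = 6.63 mm/hr.
Over 13 h: total = 6.63 × 13 = 86.19 ≈ 86 mm.

R ≈ 6.63 mm/hr; total ≈ 86 mm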